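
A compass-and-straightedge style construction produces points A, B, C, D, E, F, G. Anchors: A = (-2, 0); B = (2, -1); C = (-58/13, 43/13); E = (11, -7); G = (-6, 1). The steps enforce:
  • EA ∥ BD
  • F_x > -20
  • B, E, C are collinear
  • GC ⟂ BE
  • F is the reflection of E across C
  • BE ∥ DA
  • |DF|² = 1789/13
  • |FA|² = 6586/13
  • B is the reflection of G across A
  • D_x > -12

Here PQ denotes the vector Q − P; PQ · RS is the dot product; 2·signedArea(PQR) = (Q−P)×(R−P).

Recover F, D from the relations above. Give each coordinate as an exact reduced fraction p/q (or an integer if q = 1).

1. F_x = -259/13  [F is the reflection of E across C]
2. F_y = 177/13  [F is the reflection of E across C]
   → F = (-259/13, 177/13)
3. D_x = -11  [BE ∥ DA ∩ EA ∥ BD]
4. D_y = 6  [BE ∥ DA ∩ EA ∥ BD]
   → D = (-11, 6)

D = (-11, 6)
F = (-259/13, 177/13)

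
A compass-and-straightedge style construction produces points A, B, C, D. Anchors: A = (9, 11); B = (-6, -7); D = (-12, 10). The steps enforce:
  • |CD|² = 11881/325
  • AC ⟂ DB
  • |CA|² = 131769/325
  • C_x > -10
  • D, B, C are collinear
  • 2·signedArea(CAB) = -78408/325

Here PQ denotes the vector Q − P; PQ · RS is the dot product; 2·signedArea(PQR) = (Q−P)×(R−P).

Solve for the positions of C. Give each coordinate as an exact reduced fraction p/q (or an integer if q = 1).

1. C_x = -3246/325  [D, B, C are collinear ∩ AC ⟂ DB]
2. C_y = 1397/325  [D, B, C are collinear ∩ AC ⟂ DB]
   → C = (-3246/325, 1397/325)

C = (-3246/325, 1397/325)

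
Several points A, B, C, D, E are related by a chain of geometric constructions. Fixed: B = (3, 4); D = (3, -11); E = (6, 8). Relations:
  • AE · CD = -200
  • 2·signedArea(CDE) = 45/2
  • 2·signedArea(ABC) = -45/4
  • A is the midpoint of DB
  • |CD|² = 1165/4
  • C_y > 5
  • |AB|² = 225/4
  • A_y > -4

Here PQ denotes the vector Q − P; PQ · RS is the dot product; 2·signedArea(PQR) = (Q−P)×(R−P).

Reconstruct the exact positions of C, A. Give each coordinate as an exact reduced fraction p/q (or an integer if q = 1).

1. C_x = 9/2  [line -19·x + 3·y + 135/2 = 0 ∩ |CD|² = 1165/4]
2. C_y = 6  [line -19·x + 3·y + 135/2 = 0 ∩ |CD|² = 1165/4]
   → C = (9/2, 6)
3. A_x = 3  [A is the midpoint of DB]
4. A_y = -7/2  [A is the midpoint of DB]
   → A = (3, -7/2)

A = (3, -7/2)
C = (9/2, 6)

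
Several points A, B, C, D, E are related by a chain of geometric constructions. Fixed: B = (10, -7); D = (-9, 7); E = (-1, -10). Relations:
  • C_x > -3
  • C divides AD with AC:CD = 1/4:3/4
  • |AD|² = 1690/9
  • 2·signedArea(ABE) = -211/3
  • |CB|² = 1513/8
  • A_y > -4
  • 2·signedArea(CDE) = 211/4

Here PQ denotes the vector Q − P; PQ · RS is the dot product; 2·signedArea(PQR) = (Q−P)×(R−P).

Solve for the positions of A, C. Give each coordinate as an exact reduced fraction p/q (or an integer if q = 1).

A = (0, -10/3)
C = (-9/4, -3/4)

1. A_x = 0  [line 3·x + -11·y + -110/3 = 0 ∩ |AD|² = 1690/9]
2. A_y = -10/3  [line 3·x + -11·y + -110/3 = 0 ∩ |AD|² = 1690/9]
   → A = (0, -10/3)
3. C_x = -9/4  [C divides AD with AC:CD = 1/4:3/4]
4. C_y = -3/4  [C divides AD with AC:CD = 1/4:3/4]
   → C = (-9/4, -3/4)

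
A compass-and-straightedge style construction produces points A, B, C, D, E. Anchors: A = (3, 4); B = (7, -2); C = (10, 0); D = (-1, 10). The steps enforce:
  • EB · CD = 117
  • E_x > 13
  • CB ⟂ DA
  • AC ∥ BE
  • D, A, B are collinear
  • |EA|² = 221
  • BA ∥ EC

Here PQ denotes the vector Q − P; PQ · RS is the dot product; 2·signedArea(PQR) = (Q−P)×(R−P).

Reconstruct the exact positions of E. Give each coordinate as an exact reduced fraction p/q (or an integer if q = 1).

1. E_x = 14  [BA ∥ EC ∩ AC ∥ BE]
2. E_y = -6  [BA ∥ EC ∩ AC ∥ BE]
   → E = (14, -6)

E = (14, -6)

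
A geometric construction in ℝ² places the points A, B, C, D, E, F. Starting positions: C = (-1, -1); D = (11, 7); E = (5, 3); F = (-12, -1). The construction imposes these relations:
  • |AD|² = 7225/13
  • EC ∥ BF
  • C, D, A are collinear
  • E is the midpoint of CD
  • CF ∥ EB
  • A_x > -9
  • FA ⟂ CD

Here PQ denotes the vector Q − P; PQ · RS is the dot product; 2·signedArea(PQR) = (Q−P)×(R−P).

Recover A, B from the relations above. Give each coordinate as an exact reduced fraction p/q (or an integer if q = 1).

1. A_x = -112/13  [C, D, A are collinear ∩ FA ⟂ CD]
2. A_y = -79/13  [C, D, A are collinear ∩ FA ⟂ CD]
   → A = (-112/13, -79/13)
3. B_x = -6  [EC ∥ BF ∩ CF ∥ EB]
4. B_y = 3  [EC ∥ BF ∩ CF ∥ EB]
   → B = (-6, 3)

A = (-112/13, -79/13)
B = (-6, 3)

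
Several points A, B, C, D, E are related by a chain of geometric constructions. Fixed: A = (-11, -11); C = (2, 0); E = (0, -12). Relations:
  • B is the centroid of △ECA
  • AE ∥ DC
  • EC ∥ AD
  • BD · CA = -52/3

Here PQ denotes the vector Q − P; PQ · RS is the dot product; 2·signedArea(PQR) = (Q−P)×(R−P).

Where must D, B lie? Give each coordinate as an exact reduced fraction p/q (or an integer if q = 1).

B = (-3, -23/3)
D = (-9, 1)

1. D_x = -9  [AE ∥ DC ∩ EC ∥ AD]
2. D_y = 1  [AE ∥ DC ∩ EC ∥ AD]
   → D = (-9, 1)
3. B_x = -3  [B is the centroid of △ECA]
4. B_y = -23/3  [B is the centroid of △ECA]
   → B = (-3, -23/3)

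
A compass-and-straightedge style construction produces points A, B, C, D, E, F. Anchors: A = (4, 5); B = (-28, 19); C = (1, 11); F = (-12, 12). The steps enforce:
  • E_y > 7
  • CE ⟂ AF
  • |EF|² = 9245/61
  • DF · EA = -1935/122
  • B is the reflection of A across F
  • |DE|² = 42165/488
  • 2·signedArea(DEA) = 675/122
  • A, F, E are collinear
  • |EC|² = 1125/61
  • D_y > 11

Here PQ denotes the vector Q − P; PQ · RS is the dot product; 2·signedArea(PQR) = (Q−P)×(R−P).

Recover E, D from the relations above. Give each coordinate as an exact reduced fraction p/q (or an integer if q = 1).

D = (-35/4, 47/4)
E = (-44/61, 431/61)

1. E_x = -44/61  [A, F, E are collinear ∩ CE ⟂ AF]
2. E_y = 431/61  [A, F, E are collinear ∩ CE ⟂ AF]
   → E = (-44/61, 431/61)
3. D_x = -35/4  [2·signedArea(DEA) = 675/122 ∩ DF · EA = -1935/122]
4. D_y = 47/4  [2·signedArea(DEA) = 675/122 ∩ DF · EA = -1935/122]
   → D = (-35/4, 47/4)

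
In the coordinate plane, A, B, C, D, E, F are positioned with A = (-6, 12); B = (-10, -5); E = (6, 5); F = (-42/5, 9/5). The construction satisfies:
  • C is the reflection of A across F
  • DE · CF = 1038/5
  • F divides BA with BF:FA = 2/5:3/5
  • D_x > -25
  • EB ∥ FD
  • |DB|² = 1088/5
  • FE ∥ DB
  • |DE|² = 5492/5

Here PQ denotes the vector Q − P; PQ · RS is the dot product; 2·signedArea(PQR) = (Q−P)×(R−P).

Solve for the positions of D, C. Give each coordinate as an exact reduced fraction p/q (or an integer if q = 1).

1. D_x = -122/5  [FE ∥ DB ∩ EB ∥ FD]
2. D_y = -41/5  [FE ∥ DB ∩ EB ∥ FD]
   → D = (-122/5, -41/5)
3. C_x = -54/5  [C is the reflection of A across F]
4. C_y = -42/5  [C is the reflection of A across F]
   → C = (-54/5, -42/5)

C = (-54/5, -42/5)
D = (-122/5, -41/5)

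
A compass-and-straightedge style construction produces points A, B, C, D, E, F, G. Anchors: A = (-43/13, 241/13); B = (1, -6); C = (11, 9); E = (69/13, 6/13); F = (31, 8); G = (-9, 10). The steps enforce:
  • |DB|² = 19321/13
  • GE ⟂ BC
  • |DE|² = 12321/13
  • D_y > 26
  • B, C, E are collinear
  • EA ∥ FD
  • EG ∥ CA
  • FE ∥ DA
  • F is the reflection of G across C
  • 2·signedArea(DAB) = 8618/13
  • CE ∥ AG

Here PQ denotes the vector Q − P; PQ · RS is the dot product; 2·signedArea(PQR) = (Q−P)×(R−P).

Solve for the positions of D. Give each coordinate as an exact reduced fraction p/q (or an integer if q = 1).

1. D_x = 291/13  [FE ∥ DA ∩ EA ∥ FD]
2. D_y = 339/13  [FE ∥ DA ∩ EA ∥ FD]
   → D = (291/13, 339/13)

D = (291/13, 339/13)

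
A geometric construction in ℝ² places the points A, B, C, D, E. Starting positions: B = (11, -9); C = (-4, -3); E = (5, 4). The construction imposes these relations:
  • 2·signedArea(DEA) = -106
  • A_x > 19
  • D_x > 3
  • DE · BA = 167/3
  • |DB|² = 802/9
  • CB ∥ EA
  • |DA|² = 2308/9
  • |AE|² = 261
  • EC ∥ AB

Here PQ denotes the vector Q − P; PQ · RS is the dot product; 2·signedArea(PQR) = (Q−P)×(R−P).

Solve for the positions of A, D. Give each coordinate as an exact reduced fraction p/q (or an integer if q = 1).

A = (20, -2)
D = (4, -8/3)

1. A_x = 20  [EC ∥ AB ∩ CB ∥ EA]
2. A_y = -2  [EC ∥ AB ∩ CB ∥ EA]
   → A = (20, -2)
3. D_x = 4  [DE · BA = 167/3 ∩ 2·signedArea(DEA) = -106]
4. D_y = -8/3  [DE · BA = 167/3 ∩ 2·signedArea(DEA) = -106]
   → D = (4, -8/3)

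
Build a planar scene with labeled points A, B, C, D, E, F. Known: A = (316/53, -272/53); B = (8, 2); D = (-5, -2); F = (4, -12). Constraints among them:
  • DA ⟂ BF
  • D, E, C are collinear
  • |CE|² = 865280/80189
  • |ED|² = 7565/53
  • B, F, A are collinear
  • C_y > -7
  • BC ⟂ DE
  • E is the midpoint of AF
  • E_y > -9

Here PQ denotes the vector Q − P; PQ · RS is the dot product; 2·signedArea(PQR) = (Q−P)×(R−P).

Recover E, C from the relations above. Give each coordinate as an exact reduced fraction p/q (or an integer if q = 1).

C = (179368/80189, -542134/80189)
E = (264/53, -454/53)

1. E_x = 264/53  [E is the midpoint of AF]
2. E_y = -454/53  [E is the midpoint of AF]
   → E = (264/53, -454/53)
3. C_x = 179368/80189  [D, E, C are collinear ∩ BC ⟂ DE]
4. C_y = -542134/80189  [D, E, C are collinear ∩ BC ⟂ DE]
   → C = (179368/80189, -542134/80189)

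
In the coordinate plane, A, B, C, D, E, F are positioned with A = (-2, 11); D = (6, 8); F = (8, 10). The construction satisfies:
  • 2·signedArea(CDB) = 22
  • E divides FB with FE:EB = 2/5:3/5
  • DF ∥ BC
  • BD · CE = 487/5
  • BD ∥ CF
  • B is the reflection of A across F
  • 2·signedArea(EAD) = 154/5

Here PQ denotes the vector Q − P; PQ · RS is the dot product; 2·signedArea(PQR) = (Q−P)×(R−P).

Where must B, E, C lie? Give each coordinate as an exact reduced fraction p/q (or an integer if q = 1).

1. B_x = 18  [B is the reflection of A across F]
2. B_y = 9  [B is the reflection of A across F]
   → B = (18, 9)
3. E_x = 12  [E divides FB with FE:EB = 2/5:3/5]
4. E_y = 48/5  [E divides FB with FE:EB = 2/5:3/5]
   → E = (12, 48/5)
5. C_x = 20  [BD ∥ CF ∩ DF ∥ BC]
6. C_y = 11  [BD ∥ CF ∩ DF ∥ BC]
   → C = (20, 11)

B = (18, 9)
C = (20, 11)
E = (12, 48/5)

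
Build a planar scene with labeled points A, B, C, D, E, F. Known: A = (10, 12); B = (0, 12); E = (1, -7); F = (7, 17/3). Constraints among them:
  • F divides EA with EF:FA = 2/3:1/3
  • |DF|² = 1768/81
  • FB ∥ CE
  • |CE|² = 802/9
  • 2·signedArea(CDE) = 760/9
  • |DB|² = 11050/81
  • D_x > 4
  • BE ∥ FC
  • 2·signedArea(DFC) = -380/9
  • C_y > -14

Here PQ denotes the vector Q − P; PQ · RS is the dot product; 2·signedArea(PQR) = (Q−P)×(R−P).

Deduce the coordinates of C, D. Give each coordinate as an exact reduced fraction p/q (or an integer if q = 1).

C = (8, -40/3)
D = (5, 13/9)

1. C_x = 8  [FB ∥ CE ∩ BE ∥ FC]
2. C_y = -40/3  [FB ∥ CE ∩ BE ∥ FC]
   → C = (8, -40/3)
3. D_x = 5  [2·signedArea(DFC) = -380/9 ∩ 2·signedArea(CDE) = 760/9]
4. D_y = 13/9  [2·signedArea(DFC) = -380/9 ∩ 2·signedArea(CDE) = 760/9]
   → D = (5, 13/9)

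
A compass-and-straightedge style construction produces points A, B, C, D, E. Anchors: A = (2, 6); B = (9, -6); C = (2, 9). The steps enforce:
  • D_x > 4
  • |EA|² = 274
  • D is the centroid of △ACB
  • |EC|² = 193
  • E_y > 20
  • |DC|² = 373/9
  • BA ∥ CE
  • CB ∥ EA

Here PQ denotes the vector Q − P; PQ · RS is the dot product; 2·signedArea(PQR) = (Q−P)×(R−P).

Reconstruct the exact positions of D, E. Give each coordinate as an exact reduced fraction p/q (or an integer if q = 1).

D = (13/3, 3)
E = (-5, 21)

1. D_x = 13/3  [D is the centroid of △ACB]
2. D_y = 3  [D is the centroid of △ACB]
   → D = (13/3, 3)
3. E_x = -5  [CB ∥ EA ∩ BA ∥ CE]
4. E_y = 21  [CB ∥ EA ∩ BA ∥ CE]
   → E = (-5, 21)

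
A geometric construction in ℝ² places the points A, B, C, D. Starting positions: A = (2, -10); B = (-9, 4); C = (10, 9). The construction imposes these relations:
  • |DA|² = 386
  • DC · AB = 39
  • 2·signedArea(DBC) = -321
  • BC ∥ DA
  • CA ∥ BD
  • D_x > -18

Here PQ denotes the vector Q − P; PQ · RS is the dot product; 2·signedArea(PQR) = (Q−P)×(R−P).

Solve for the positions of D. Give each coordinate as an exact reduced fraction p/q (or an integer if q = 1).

1. D_x = -17  [BC ∥ DA ∩ CA ∥ BD]
2. D_y = -15  [BC ∥ DA ∩ CA ∥ BD]
   → D = (-17, -15)

D = (-17, -15)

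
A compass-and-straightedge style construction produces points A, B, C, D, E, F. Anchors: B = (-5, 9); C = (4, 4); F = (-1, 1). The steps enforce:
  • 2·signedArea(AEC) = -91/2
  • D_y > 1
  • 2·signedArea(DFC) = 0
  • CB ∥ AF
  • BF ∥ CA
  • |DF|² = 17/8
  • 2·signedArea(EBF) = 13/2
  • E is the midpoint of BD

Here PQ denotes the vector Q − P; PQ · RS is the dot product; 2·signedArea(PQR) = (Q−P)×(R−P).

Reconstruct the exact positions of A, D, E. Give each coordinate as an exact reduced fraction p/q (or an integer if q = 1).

A = (8, -4)
D = (1/4, 7/4)
E = (-19/8, 43/8)

1. A_x = 8  [CB ∥ AF ∩ BF ∥ CA]
2. A_y = -4  [CB ∥ AF ∩ BF ∥ CA]
   → A = (8, -4)
3. D_x = 1/4  [line -3·x + 5·y + -8 = 0 ∩ |DF|² = 17/8]
4. D_y = 7/4  [line -3·x + 5·y + -8 = 0 ∩ |DF|² = 17/8]
   → D = (1/4, 7/4)
5. E_x = -19/8  [E is the midpoint of BD]
6. E_y = 43/8  [E is the midpoint of BD]
   → E = (-19/8, 43/8)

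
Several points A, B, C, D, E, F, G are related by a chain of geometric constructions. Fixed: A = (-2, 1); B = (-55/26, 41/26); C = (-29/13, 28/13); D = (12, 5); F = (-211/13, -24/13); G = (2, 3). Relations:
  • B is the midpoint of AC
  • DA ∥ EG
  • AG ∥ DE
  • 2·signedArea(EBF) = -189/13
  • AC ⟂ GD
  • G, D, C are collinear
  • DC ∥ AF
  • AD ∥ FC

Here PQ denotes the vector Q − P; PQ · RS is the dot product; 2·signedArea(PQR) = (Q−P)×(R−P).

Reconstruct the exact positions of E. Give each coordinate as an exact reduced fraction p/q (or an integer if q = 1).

E = (16, 7)

1. E_x = 16  [DA ∥ EG ∩ AG ∥ DE]
2. E_y = 7  [DA ∥ EG ∩ AG ∥ DE]
   → E = (16, 7)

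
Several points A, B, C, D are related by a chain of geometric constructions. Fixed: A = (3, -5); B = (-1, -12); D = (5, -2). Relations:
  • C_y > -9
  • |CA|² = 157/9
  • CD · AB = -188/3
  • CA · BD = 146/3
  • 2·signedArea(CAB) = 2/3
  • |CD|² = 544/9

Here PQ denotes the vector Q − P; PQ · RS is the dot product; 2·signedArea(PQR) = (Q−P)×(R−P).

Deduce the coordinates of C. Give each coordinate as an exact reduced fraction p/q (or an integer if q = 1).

1. C_x = 1  [2·signedArea(CAB) = 2/3 ∩ CD · AB = -188/3]
2. C_y = -26/3  [2·signedArea(CAB) = 2/3 ∩ CD · AB = -188/3]
   → C = (1, -26/3)

C = (1, -26/3)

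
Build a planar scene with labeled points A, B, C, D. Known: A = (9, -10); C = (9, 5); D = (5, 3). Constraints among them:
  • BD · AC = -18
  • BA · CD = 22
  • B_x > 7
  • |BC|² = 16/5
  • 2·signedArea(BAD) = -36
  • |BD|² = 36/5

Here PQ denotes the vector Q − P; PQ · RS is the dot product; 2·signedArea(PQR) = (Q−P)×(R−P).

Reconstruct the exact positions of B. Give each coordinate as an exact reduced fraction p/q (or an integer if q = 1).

B = (37/5, 21/5)

1. B_x = 37/5  [BA · CD = 22 ∩ BD · AC = -18]
2. B_y = 21/5  [BA · CD = 22 ∩ BD · AC = -18]
   → B = (37/5, 21/5)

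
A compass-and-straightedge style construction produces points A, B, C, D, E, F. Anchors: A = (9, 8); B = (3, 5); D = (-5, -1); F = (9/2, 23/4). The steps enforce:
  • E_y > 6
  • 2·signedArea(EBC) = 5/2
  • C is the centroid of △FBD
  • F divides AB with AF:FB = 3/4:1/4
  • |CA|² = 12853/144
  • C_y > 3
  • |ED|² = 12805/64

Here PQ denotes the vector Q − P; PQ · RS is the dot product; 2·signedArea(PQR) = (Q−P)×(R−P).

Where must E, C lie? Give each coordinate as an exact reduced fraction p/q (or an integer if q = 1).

C = (5/6, 13/4)
E = (27/4, 55/8)

1. C_x = 5/6  [C is the centroid of △FBD]
2. C_y = 13/4  [C is the centroid of △FBD]
   → C = (5/6, 13/4)
3. E_x = 27/4  [line 7/4·x + -13/6·y + 37/12 = 0 ∩ |ED|² = 12805/64]
4. E_y = 55/8  [line 7/4·x + -13/6·y + 37/12 = 0 ∩ |ED|² = 12805/64]
   → E = (27/4, 55/8)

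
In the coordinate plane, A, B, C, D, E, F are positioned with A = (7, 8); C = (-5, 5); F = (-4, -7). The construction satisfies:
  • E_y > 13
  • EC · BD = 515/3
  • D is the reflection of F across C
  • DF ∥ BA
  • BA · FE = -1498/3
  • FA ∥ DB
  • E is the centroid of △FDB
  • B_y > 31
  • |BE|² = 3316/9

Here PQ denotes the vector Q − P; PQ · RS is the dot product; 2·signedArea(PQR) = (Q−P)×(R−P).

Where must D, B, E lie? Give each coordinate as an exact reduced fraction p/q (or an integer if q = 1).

1. D_x = -6  [D is the reflection of F across C]
2. D_y = 17  [D is the reflection of F across C]
   → D = (-6, 17)
3. B_x = 5  [DF ∥ BA ∩ FA ∥ DB]
4. B_y = 32  [DF ∥ BA ∩ FA ∥ DB]
   → B = (5, 32)
5. E_x = -5/3  [E is the centroid of △FDB]
6. E_y = 14  [E is the centroid of △FDB]
   → E = (-5/3, 14)

B = (5, 32)
D = (-6, 17)
E = (-5/3, 14)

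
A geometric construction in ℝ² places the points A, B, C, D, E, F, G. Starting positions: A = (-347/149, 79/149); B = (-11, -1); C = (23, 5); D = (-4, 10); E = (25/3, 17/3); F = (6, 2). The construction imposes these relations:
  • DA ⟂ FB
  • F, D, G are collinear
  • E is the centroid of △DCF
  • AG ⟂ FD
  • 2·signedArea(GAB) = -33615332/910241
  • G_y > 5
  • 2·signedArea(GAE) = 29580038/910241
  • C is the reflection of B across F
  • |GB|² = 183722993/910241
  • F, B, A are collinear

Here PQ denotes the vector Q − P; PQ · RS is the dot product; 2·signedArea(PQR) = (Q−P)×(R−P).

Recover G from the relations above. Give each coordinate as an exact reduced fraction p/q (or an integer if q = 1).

1. G_x = 10009/6109  [F, D, G are collinear ∩ AG ⟂ FD]
2. G_y = 33534/6109  [F, D, G are collinear ∩ AG ⟂ FD]
   → G = (10009/6109, 33534/6109)

G = (10009/6109, 33534/6109)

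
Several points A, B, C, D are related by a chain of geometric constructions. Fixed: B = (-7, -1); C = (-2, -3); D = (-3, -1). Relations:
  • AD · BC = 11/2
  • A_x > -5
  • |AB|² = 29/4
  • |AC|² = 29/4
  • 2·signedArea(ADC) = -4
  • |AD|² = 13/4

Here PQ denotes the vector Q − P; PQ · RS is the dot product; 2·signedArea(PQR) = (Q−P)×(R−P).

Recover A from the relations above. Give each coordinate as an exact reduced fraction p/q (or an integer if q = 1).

A = (-9/2, -2)

1. A_x = -9/2  [2·signedArea(ADC) = -4 ∩ AD · BC = 11/2]
2. A_y = -2  [2·signedArea(ADC) = -4 ∩ AD · BC = 11/2]
   → A = (-9/2, -2)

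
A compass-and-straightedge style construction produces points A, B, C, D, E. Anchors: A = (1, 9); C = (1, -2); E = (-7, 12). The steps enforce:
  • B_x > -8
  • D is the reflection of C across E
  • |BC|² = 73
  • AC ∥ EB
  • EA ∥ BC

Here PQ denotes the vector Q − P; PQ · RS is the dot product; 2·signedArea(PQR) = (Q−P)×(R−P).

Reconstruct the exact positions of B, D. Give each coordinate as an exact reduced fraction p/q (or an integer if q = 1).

B = (-7, 1)
D = (-15, 26)

1. B_x = -7  [EA ∥ BC ∩ AC ∥ EB]
2. B_y = 1  [EA ∥ BC ∩ AC ∥ EB]
   → B = (-7, 1)
3. D_x = -15  [D is the reflection of C across E]
4. D_y = 26  [D is the reflection of C across E]
   → D = (-15, 26)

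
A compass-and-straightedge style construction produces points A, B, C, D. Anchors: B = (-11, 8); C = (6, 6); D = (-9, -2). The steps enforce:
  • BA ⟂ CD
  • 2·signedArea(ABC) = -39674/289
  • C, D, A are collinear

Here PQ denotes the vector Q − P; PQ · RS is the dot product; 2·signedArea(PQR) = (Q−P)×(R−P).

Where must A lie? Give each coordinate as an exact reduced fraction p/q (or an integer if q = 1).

1. A_x = -1851/289  [C, D, A are collinear ∩ BA ⟂ CD]
2. A_y = -178/289  [C, D, A are collinear ∩ BA ⟂ CD]
   → A = (-1851/289, -178/289)

A = (-1851/289, -178/289)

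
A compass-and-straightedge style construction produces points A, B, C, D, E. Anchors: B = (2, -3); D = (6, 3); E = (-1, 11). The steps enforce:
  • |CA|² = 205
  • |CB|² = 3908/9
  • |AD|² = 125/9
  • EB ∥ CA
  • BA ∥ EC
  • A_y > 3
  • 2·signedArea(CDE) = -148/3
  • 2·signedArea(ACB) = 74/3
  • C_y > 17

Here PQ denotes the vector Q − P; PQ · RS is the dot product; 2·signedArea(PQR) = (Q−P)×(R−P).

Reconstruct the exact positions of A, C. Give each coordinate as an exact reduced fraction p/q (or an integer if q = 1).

1. C_x = -2/3  [line -8·x + -7·y + 355/3 = 0 ∩ |CB|² = 3908/9]
2. C_y = 53/3  [line -8·x + -7·y + 355/3 = 0 ∩ |CB|² = 3908/9]
   → C = (-2/3, 53/3)
3. A_x = 7/3  [2·signedArea(ACB) = 74/3 ∩ EB ∥ CA]
4. A_y = 11/3  [2·signedArea(ACB) = 74/3 ∩ EB ∥ CA]
   → A = (7/3, 11/3)

A = (7/3, 11/3)
C = (-2/3, 53/3)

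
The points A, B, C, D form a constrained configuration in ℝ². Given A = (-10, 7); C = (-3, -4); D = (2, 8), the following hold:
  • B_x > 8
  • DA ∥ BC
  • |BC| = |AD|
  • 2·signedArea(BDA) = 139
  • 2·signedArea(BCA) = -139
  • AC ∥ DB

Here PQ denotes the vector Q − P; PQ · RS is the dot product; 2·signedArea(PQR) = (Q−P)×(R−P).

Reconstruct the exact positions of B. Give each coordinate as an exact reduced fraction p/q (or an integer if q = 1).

1. B_x = 9  [DA ∥ BC ∩ AC ∥ DB]
2. B_y = -3  [DA ∥ BC ∩ AC ∥ DB]
   → B = (9, -3)

B = (9, -3)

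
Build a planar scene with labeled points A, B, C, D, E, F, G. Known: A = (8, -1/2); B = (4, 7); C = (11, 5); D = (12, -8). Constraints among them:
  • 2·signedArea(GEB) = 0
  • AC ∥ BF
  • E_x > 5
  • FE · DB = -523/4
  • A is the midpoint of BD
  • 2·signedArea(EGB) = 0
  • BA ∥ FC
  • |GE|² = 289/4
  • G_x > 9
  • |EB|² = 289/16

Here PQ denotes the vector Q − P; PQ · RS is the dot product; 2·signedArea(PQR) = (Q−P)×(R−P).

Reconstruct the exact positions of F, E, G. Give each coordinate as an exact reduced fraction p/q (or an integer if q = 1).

1. F_x = 7  [BA ∥ FC ∩ AC ∥ BF]
2. F_y = 25/2  [BA ∥ FC ∩ AC ∥ BF]
   → F = (7, 25/2)
3. E_x = 6  [line -8·x + 15·y + -3/4 = 0 ∩ |EB|² = 289/16]
4. E_y = 13/4  [line -8·x + 15·y + -3/4 = 0 ∩ |EB|² = 289/16]
   → E = (6, 13/4)
5. G_x = 10  [line 15/4·x + 2·y + -29 = 0 ∩ |GE|² = 289/4]
6. G_y = -17/4  [line 15/4·x + 2·y + -29 = 0 ∩ |GE|² = 289/4]
   → G = (10, -17/4)

E = (6, 13/4)
F = (7, 25/2)
G = (10, -17/4)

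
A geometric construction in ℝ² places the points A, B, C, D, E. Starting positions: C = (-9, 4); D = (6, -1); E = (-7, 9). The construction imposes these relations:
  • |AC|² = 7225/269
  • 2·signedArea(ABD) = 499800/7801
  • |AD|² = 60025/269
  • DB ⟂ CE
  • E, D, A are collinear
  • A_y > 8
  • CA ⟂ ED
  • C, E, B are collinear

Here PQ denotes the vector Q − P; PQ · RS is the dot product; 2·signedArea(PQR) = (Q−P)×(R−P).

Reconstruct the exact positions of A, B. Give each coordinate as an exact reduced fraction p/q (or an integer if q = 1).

1. A_x = -1571/269  [E, D, A are collinear ∩ CA ⟂ ED]
2. A_y = 2181/269  [E, D, A are collinear ∩ CA ⟂ ED]
   → A = (-1571/269, 2181/269)
3. B_x = -251/29  [C, E, B are collinear ∩ DB ⟂ CE]
4. B_y = 141/29  [C, E, B are collinear ∩ DB ⟂ CE]
   → B = (-251/29, 141/29)

A = (-1571/269, 2181/269)
B = (-251/29, 141/29)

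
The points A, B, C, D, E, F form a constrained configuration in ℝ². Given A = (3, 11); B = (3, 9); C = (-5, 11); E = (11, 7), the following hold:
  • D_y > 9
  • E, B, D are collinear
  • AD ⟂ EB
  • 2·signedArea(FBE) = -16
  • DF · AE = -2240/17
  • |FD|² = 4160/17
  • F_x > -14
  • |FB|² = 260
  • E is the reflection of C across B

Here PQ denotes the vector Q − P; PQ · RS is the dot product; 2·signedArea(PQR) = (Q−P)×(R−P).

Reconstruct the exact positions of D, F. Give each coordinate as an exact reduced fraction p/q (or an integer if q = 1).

1. D_x = 43/17  [E, B, D are collinear ∩ AD ⟂ EB]
2. D_y = 155/17  [E, B, D are collinear ∩ AD ⟂ EB]
   → D = (43/17, 155/17)
3. F_x = -13  [2·signedArea(FBE) = -16 ∩ DF · AE = -2240/17]
4. F_y = 11  [2·signedArea(FBE) = -16 ∩ DF · AE = -2240/17]
   → F = (-13, 11)

D = (43/17, 155/17)
F = (-13, 11)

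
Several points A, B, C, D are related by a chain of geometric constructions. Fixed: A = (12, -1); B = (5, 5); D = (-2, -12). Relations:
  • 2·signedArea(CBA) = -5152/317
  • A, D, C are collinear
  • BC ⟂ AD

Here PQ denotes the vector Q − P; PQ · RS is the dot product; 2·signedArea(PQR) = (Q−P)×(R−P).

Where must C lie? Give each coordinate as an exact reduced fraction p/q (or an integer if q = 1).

1. C_x = 3356/317  [A, D, C are collinear ∩ BC ⟂ AD]
2. C_y = -669/317  [A, D, C are collinear ∩ BC ⟂ AD]
   → C = (3356/317, -669/317)

C = (3356/317, -669/317)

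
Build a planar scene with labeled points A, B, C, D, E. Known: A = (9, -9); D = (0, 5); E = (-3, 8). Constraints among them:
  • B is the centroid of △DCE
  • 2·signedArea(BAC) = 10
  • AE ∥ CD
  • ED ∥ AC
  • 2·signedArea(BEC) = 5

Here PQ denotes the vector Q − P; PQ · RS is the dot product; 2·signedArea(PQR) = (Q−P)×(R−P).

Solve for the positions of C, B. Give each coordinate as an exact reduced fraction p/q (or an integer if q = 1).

1. C_x = 12  [AE ∥ CD ∩ ED ∥ AC]
2. C_y = -12  [AE ∥ CD ∩ ED ∥ AC]
   → C = (12, -12)
3. B_x = 3  [B is the centroid of △DCE]
4. B_y = 1/3  [B is the centroid of △DCE]
   → B = (3, 1/3)

B = (3, 1/3)
C = (12, -12)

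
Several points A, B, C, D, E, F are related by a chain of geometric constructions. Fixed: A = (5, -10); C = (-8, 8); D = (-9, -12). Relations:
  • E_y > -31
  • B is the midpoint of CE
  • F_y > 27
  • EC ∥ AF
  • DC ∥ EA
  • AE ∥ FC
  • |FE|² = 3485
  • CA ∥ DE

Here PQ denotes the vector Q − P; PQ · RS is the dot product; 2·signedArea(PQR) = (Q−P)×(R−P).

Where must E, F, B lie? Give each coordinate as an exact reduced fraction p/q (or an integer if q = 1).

1. E_x = 4  [DC ∥ EA ∩ CA ∥ DE]
2. E_y = -30  [DC ∥ EA ∩ CA ∥ DE]
   → E = (4, -30)
3. F_x = -7  [AE ∥ FC ∩ EC ∥ AF]
4. F_y = 28  [AE ∥ FC ∩ EC ∥ AF]
   → F = (-7, 28)
5. B_x = -2  [B is the midpoint of CE]
6. B_y = -11  [B is the midpoint of CE]
   → B = (-2, -11)

B = (-2, -11)
E = (4, -30)
F = (-7, 28)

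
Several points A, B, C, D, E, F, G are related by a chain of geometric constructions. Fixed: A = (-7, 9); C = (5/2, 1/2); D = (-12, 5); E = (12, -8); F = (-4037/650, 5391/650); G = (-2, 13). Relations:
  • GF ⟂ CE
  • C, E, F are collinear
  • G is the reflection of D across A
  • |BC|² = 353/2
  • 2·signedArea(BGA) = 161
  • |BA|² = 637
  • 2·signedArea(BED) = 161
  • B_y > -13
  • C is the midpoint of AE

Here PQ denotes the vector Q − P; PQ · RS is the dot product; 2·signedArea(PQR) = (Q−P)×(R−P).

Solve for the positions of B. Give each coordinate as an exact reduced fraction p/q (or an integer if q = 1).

1. B_x = 7  [2·signedArea(BED) = 161 ∩ 2·signedArea(BGA) = 161]
2. B_y = -12  [2·signedArea(BED) = 161 ∩ 2·signedArea(BGA) = 161]
   → B = (7, -12)

B = (7, -12)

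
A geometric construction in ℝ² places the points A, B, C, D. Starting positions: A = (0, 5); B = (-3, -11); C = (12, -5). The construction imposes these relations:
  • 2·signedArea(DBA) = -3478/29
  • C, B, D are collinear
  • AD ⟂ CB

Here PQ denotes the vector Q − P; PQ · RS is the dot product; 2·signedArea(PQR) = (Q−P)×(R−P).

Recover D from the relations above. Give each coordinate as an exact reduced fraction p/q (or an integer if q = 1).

1. D_x = 148/29  [C, B, D are collinear ∩ AD ⟂ CB]
2. D_y = -225/29  [C, B, D are collinear ∩ AD ⟂ CB]
   → D = (148/29, -225/29)

D = (148/29, -225/29)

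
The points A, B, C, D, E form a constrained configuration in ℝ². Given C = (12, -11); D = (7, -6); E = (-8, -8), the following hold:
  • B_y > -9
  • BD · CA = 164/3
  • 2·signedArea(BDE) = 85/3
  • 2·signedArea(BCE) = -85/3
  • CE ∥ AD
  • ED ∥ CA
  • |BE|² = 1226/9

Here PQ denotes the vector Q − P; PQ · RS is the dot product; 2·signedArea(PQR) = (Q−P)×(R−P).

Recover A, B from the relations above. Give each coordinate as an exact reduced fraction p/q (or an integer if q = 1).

1. A_x = 27  [CE ∥ AD ∩ ED ∥ CA]
2. A_y = -9  [CE ∥ AD ∩ ED ∥ CA]
   → A = (27, -9)
3. B_x = 11/3  [2·signedArea(BDE) = 85/3 ∩ BD · CA = 164/3]
4. B_y = -25/3  [2·signedArea(BDE) = 85/3 ∩ BD · CA = 164/3]
   → B = (11/3, -25/3)

A = (27, -9)
B = (11/3, -25/3)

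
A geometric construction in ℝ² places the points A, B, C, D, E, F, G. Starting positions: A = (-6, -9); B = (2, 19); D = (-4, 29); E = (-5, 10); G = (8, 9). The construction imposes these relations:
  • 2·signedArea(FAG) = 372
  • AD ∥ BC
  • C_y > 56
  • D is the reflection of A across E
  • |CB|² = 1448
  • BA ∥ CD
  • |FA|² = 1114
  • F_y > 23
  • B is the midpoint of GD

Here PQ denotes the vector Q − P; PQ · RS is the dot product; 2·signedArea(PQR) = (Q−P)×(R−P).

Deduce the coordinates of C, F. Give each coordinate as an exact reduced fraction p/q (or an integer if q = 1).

1. C_x = 4  [BA ∥ CD ∩ AD ∥ BC]
2. C_y = 57  [BA ∥ CD ∩ AD ∥ BC]
   → C = (4, 57)
3. F_x = -1  [line -18·x + 14·y + -354 = 0 ∩ |FA|² = 1114]
4. F_y = 24  [line -18·x + 14·y + -354 = 0 ∩ |FA|² = 1114]
   → F = (-1, 24)

C = (4, 57)
F = (-1, 24)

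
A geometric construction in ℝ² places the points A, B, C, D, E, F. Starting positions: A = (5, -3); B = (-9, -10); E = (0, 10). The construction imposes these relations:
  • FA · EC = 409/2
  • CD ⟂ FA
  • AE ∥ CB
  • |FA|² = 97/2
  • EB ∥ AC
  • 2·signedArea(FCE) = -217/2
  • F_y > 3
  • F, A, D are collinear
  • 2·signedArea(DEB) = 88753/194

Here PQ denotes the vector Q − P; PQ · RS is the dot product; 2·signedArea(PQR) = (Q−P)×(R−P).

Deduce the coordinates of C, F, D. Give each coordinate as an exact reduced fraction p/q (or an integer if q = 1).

1. C_x = -4  [AE ∥ CB ∩ EB ∥ AC]
2. C_y = -23  [AE ∥ CB ∩ EB ∥ AC]
   → C = (-4, -23)
3. F_x = 5/2  [2·signedArea(FCE) = -217/2 ∩ FA · EC = 409/2]
4. F_y = 7/2  [2·signedArea(FCE) = -217/2 ∩ FA · EC = 409/2]
   → F = (5/2, 7/2)
5. D_x = 2045/194  [F, A, D are collinear ∩ CD ⟂ FA]
6. D_y = -3377/194  [F, A, D are collinear ∩ CD ⟂ FA]
   → D = (2045/194, -3377/194)

C = (-4, -23)
D = (2045/194, -3377/194)
F = (5/2, 7/2)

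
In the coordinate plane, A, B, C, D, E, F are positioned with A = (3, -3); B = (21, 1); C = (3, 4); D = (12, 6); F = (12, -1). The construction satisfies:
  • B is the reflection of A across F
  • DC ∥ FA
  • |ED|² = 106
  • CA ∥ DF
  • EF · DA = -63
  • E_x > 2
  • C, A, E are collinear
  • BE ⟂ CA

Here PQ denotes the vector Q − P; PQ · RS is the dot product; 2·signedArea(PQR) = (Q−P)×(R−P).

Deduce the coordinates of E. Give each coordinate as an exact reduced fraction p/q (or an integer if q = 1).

E = (3, 1)

1. E_x = 3  [C, A, E are collinear ∩ BE ⟂ CA]
2. E_y = 1  [C, A, E are collinear ∩ BE ⟂ CA]
   → E = (3, 1)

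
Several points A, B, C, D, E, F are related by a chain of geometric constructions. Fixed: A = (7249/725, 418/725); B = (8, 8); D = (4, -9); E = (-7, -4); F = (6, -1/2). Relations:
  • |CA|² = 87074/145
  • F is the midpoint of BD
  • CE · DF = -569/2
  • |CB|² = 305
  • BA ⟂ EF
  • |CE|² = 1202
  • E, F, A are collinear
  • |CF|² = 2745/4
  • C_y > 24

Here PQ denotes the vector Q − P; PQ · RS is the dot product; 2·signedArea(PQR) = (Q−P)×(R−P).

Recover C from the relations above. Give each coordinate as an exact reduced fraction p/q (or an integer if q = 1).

1. C_x = 12  [line -2·x + -17/2·y + 473/2 = 0 ∩ |CA|² = 87074/145]
2. C_y = 25  [line -2·x + -17/2·y + 473/2 = 0 ∩ |CA|² = 87074/145]
   → C = (12, 25)

C = (12, 25)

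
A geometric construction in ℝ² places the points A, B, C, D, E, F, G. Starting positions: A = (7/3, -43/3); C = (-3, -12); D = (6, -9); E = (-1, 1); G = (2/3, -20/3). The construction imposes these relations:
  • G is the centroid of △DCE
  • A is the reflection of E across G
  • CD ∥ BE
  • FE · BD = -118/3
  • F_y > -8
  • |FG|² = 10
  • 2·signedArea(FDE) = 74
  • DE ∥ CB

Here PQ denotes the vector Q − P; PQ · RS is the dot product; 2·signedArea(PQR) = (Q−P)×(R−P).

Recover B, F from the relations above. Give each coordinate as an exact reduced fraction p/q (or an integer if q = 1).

B = (-10, -2)
F = (-7/3, -23/3)

1. B_x = -10  [CD ∥ BE ∩ DE ∥ CB]
2. B_y = -2  [CD ∥ BE ∩ DE ∥ CB]
   → B = (-10, -2)
3. F_x = -7/3  [2·signedArea(FDE) = 74 ∩ FE · BD = -118/3]
4. F_y = -23/3  [2·signedArea(FDE) = 74 ∩ FE · BD = -118/3]
   → F = (-7/3, -23/3)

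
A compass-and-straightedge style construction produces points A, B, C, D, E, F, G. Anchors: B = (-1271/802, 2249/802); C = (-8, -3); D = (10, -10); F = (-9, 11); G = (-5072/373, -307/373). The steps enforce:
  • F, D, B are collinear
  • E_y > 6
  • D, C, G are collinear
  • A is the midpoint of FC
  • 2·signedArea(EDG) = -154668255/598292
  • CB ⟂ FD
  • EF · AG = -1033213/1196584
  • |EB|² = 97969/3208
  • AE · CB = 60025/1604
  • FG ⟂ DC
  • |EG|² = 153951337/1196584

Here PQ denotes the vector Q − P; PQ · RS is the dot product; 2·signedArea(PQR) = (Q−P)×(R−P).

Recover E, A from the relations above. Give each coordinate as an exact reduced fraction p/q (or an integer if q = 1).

A = (-17/2, 4)
E = (-8489/1604, 11071/1604)

1. E_x = -8489/1604  [line -3423/373·x + -8802/373·y + 68389095/598292 = 0 ∩ |EB|² = 97969/3208]
2. E_y = 11071/1604  [line -3423/373·x + -8802/373·y + 68389095/598292 = 0 ∩ |EB|² = 97969/3208]
   → E = (-8489/1604, 11071/1604)
3. A_x = -17/2  [A is the midpoint of FC]
4. A_y = 4  [A is the midpoint of FC]
   → A = (-17/2, 4)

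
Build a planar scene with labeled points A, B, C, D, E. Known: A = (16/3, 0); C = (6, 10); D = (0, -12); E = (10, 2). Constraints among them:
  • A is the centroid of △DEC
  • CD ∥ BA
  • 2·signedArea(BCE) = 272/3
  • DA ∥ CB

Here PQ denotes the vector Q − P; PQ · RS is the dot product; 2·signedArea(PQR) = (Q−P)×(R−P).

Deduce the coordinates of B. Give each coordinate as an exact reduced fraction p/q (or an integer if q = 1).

1. B_x = 34/3  [CD ∥ BA ∩ DA ∥ CB]
2. B_y = 22  [CD ∥ BA ∩ DA ∥ CB]
   → B = (34/3, 22)

B = (34/3, 22)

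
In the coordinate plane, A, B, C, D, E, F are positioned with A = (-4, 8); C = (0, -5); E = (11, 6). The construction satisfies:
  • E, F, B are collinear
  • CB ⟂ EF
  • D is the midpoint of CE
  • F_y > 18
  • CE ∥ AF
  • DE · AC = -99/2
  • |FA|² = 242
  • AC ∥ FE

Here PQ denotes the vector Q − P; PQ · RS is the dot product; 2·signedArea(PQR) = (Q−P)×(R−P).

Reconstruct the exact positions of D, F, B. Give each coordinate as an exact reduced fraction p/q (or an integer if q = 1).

B = (2431/185, -177/185)
D = (11/2, 1/2)
F = (7, 19)

1. D_x = 11/2  [D is the midpoint of CE]
2. D_y = 1/2  [D is the midpoint of CE]
   → D = (11/2, 1/2)
3. F_x = 7  [AC ∥ FE ∩ CE ∥ AF]
4. F_y = 19  [AC ∥ FE ∩ CE ∥ AF]
   → F = (7, 19)
5. B_x = 2431/185  [E, F, B are collinear ∩ CB ⟂ EF]
6. B_y = -177/185  [E, F, B are collinear ∩ CB ⟂ EF]
   → B = (2431/185, -177/185)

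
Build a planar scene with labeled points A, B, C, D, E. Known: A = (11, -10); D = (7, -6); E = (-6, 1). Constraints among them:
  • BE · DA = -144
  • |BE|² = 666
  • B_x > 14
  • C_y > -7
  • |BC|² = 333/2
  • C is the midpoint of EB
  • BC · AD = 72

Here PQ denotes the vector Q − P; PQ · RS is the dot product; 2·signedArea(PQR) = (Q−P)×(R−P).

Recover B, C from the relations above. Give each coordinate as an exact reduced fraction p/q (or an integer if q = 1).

1. B_x = 15  [line -4·x + 4·y + 116 = 0 ∩ |BE|² = 666]
2. B_y = -14  [line -4·x + 4·y + 116 = 0 ∩ |BE|² = 666]
   → B = (15, -14)
3. C_x = 9/2  [BC · AD = 72 ∩ C is the midpoint of EB]
4. C_y = -13/2  [BC · AD = 72 ∩ C is the midpoint of EB]
   → C = (9/2, -13/2)

B = (15, -14)
C = (9/2, -13/2)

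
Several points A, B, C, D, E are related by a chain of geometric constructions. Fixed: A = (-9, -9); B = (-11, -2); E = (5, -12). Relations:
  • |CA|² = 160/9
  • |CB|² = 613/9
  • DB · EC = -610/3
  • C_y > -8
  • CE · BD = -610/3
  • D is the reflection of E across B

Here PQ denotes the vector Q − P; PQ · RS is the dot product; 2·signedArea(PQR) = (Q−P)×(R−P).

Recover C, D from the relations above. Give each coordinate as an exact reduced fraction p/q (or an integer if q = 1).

1. D_x = -27  [D is the reflection of E across B]
2. D_y = 8  [D is the reflection of E across B]
   → D = (-27, 8)
3. C_x = -5  [line 16·x + -10·y + 10/3 = 0 ∩ |CA|² = 160/9]
4. C_y = -23/3  [line 16·x + -10·y + 10/3 = 0 ∩ |CA|² = 160/9]
   → C = (-5, -23/3)

C = (-5, -23/3)
D = (-27, 8)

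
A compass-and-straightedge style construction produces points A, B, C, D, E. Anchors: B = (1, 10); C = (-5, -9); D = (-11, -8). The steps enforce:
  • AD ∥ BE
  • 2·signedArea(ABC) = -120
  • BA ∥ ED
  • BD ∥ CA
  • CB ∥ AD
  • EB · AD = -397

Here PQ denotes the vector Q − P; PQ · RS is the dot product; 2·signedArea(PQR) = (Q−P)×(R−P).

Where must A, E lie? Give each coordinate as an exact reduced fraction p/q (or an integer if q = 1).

A = (-17, -27)
E = (7, 29)

1. A_x = -17  [CB ∥ AD ∩ BD ∥ CA]
2. A_y = -27  [CB ∥ AD ∩ BD ∥ CA]
   → A = (-17, -27)
3. E_x = 7  [BA ∥ ED ∩ AD ∥ BE]
4. E_y = 29  [BA ∥ ED ∩ AD ∥ BE]
   → E = (7, 29)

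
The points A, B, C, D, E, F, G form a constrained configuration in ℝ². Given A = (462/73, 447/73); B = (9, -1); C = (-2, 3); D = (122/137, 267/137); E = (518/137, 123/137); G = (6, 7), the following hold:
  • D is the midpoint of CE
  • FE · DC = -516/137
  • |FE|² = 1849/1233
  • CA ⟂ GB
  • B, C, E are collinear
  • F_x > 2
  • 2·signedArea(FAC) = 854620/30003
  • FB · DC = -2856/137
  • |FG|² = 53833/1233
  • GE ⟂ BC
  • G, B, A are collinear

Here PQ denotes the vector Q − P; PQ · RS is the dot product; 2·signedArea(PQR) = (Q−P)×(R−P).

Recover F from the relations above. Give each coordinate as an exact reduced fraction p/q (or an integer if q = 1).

1. F_x = 1081/411  [FB · DC = -2856/137 ∩ 2·signedArea(FAC) = 854620/30003]
2. F_y = 541/411  [FB · DC = -2856/137 ∩ 2·signedArea(FAC) = 854620/30003]
   → F = (1081/411, 541/411)

F = (1081/411, 541/411)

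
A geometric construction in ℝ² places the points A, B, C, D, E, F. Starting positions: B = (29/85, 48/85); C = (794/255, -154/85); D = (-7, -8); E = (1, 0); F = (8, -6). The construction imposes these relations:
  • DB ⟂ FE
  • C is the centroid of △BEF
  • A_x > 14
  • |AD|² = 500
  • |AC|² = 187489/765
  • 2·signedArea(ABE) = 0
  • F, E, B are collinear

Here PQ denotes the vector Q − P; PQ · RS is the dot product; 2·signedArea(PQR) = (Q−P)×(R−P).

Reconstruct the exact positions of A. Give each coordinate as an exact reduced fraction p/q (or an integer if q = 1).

1. A_x = 15  [line 48/85·x + 56/85·y + -48/85 = 0 ∩ |AD|² = 500]
2. A_y = -12  [line 48/85·x + 56/85·y + -48/85 = 0 ∩ |AD|² = 500]
   → A = (15, -12)

A = (15, -12)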